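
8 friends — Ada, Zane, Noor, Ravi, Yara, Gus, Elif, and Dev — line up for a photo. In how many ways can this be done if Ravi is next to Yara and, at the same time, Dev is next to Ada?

2880

Treat {Ravi,Yara} as one block (2 orders) and {Dev,Ada} as another (2 orders).
That leaves 6 units to arrange: 2 × 2 × 6! = 4 × 720 = 2880.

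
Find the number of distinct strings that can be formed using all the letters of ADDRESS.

ADDRESS has 7 letters with D appearing twice and S appearing twice.
So there are 7! / (2!·2!) = 1260 distinguishable arrangements.

1260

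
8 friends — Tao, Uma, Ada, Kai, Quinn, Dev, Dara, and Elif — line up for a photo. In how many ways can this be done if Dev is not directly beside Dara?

Of the 8! = 40320 arrangements, those with Dev and Dara adjacent number 2 × 7! = 10080 (treat the pair as a block with 2 internal orders).
So 40320 − 10080 = 30240 arrangements keep them apart.

30240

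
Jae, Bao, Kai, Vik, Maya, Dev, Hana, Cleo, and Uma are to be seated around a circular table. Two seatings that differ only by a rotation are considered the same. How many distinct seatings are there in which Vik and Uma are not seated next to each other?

All circular seatings of 9 people number (8)! = 40320.
Seatings with Vik beside Uma: treat them as a block with 2 internal orders, giving 2 × (7)! = 10080.
Subtracting, 40320 − 10080 = 30240.

30240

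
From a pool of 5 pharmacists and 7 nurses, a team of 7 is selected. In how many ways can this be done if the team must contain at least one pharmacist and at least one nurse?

Total 7-person selections from all 12: C(12,7) = 792.
Subtract selections that omit an entire group: no pharmacists → C(7,7) = 1; no nurses → C(5,7) = 0.
Both groups omitted at once is impossible, so 792 − 1 = 791.

791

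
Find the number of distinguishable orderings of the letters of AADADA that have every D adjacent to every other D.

5

Treat the 2 copies of D as a single block. The multiset to arrange is then {DD, A, A, A, A}, 5 items in all.
That gives (5)!/(4!) = 5 arrangements.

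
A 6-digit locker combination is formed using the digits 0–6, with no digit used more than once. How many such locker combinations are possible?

5040

This is a permutation of 6 out of 7: P(7,6) = 7!/1!.
That product is 7 × 6 × 5 × 4 × 3 × 2 = 5040.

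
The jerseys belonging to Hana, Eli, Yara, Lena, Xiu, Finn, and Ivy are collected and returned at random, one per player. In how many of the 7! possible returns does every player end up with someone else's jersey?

Let Aᵢ be the assignments in which player i gets their old jersey. We want the size of the complement of A₁∪…∪A_7.
By inclusion–exclusion this is Σ_{j=0}^{7} (−1)^j C(7,j)·(7−j)!.
Computing: 5040 − 5040 + 2520 − 840 + 210 − 42 + 7 − 1 = 1854.

1854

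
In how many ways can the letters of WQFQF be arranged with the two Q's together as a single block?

Treat the 2 copies of Q as a single block. The multiset to arrange is then {QQ, F, F, W}, 4 items in all.
That gives (4)!/(2!) = 12 arrangements.

12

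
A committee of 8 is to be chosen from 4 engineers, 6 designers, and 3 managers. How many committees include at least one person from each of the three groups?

1233

With no constraint there are C(13,8) = 1287 possible selections.
Selections missing a whole group: no engineers → C(9,8) = 9; no designers → C(7,8) = 0; no managers → C(10,8) = 45.
Add back selections omitting two groups (i.e. drawn from a single group): C(4,8) + C(6,8) + C(3,8) = 0.
By inclusion–exclusion: 1287 − 54 + 0 = 1233.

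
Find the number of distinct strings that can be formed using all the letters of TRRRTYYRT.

1260

TRRRTYYRT has 9 letters with R appearing 4 times, T appearing 3 times, and Y appearing twice.
The number of distinct arrangements is 9!/(4!·3!·2!) = 362880/288 = 1260.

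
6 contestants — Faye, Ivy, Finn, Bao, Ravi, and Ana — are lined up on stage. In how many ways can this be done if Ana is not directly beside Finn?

There are 6! = 720 arrangements in all. If Ana and Finn are adjacent, merging them into one block gives 2·(5)! = 240 arrangements.
So 720 − 240 = 480 arrangements keep them apart.

480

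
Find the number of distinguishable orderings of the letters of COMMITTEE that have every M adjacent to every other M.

10080

Treat the 2 copies of M as a single block. The multiset to arrange is then {MM, C, E, E, I, O, T, T}, 8 items in all.
That gives (8)!/(2!·2!) = 10080 arrangements.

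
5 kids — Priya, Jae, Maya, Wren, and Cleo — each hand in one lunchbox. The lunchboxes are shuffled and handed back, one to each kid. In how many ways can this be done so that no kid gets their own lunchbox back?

44

Let Aᵢ be the assignments in which kid i gets their own lunchbox. We want the size of the complement of A₁∪…∪A_5.
By inclusion–exclusion this is Σ_{j=0}^{5} (−1)^j C(5,j)·(5−j)!.
Computing: 120 − 120 + 60 − 20 + 5 − 1 = 44.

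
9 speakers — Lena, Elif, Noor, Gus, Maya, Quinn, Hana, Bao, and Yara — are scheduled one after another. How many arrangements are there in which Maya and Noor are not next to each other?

282240

Of the 9! = 362880 arrangements, those with Maya and Noor adjacent number 2 × 8! = 80640 (treat the pair as a block with 2 internal orders).
Complementary counting: 362880 − 80640 = 282240.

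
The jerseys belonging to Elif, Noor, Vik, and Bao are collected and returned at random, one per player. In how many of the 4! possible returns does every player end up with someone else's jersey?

Let Aᵢ be the assignments in which player i gets their old jersey. We want the size of the complement of A₁∪…∪A_4.
By inclusion–exclusion this is Σ_{j=0}^{4} (−1)^j C(4,j)·(4−j)!.
Computing: 24 − 24 + 12 − 4 + 1 = 9.

9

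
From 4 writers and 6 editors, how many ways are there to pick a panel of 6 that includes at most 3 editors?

Split by how many editors are chosen (0 through 3).
Sum: C(6,0)·C(4,6) + C(6,1)·C(4,5) + C(6,2)·C(4,4) + C(6,3)·C(4,3) = 0 + 0 + 15 + 80 = 95.

95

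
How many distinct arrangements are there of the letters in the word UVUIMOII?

The 8 letters of UVUIMOII have repeats: I appearing 3 times and U appearing twice.
So there are 8! / (3!·2!) = 3360 distinguishable arrangements.

3360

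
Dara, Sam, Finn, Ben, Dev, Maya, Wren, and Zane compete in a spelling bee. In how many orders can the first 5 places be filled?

6720

There are 8 choices for 1st place, 7 for 2nd, and so on down to 4 for position 5.
That gives 8 × 7 × 6 × 5 × 4 = 6720.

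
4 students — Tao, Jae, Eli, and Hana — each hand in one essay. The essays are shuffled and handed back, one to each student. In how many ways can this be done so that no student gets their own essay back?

9

This is the derangement count D_4: permutations of 4 items with no fixed point.
By inclusion–exclusion this is Σ_{j=0}^{4} (−1)^j C(4,j)·(4−j)!.
Computing: 24 − 24 + 12 − 4 + 1 = 9.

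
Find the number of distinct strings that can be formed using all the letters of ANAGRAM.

The 7 letters of ANAGRAM have repeats: A appearing 3 times.
The number of distinct arrangements is 7!/(3!) = 5040/6 = 840.

840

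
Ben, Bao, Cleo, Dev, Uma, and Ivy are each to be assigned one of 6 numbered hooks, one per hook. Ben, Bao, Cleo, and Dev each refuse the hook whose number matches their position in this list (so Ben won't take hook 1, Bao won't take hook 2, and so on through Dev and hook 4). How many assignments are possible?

362

Let Aᵢ (for 1 ≤ i ≤ 4) be the placements that put person i in their forbidden hook. Any j of these fix j positions, leaving (6−j)! ways to fill the rest, and there are C(4,j) ways to pick which j.
By inclusion–exclusion, the number of valid placements is Σ_{j=0}^{4} (−1)^j C(4,j)·(6−j)!.
Computing: 720 − 480 + 144 − 24 + 2 = 362.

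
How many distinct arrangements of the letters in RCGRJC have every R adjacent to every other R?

60

Treat the 2 copies of R as a single block. The multiset to arrange is then {RR, C, C, G, J}, 5 items in all.
That gives (5)!/(2!) = 60 arrangements.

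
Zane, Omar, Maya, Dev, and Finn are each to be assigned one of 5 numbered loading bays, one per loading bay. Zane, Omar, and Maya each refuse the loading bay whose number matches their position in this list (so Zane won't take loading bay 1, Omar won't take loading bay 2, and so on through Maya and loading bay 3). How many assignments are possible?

64

Let Aᵢ (for i ∈ {1, 2, 3}) be the placements that put person i in their forbidden loading bay. Any j of these fix j positions, leaving (5−j)! ways to fill the rest, and there are C(3,j) ways to pick which j.
By inclusion–exclusion, the number of valid placements is Σ_{j=0}^{3} (−1)^j C(3,j)·(5−j)!.
Computing: 120 − 72 + 18 − 2 = 64.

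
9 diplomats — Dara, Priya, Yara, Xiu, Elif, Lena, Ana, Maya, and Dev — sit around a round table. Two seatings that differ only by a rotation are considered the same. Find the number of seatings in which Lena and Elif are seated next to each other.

10080

Glue Lena and Elif into a block (2 internal orders). Seating 8 units around a circle gives (7)! arrangements.
So 2 × (7)! = 2 × 5040 = 10080.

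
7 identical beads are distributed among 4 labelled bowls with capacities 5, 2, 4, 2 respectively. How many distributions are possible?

40

Ignoring the caps, the number of non-negative solutions to x_1+…+x_4 = 7 is C(10,3) = 120.
Subtract solutions that violate a single cap (substitute x_i' = x_i − (cap_i+1)): x_1 ≥ 6 gives C(4,3) = 4; x_2 ≥ 3 gives C(7,3) = 35; x_3 ≥ 5 gives C(5,3) = 10; x_4 ≥ 3 gives C(7,3) = 35. Together 84.
Add back pairs where two caps are both exceeded: 0 + 0 + 0 + 0 + 4 + 0 = 4.
By inclusion–exclusion the count is 120 − 84 + 4 = 40.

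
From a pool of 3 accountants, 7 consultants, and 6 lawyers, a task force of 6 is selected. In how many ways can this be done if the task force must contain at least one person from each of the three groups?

6006

Unrestricted: C(16,6) = 8008 ways to pick any 6 of the 16.
Subtract selections that omit an entire group: no accountants → C(13,6) = 1716; no consultants → C(9,6) = 84; no lawyers → C(10,6) = 210.
Add back selections omitting two groups (i.e. drawn from a single group): C(3,6) + C(7,6) + C(6,6) = 8.
By inclusion–exclusion: 8008 − 2010 + 8 = 6006.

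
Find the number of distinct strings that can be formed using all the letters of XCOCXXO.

The 7 letters of XCOCXXO have repeats: C appearing twice, O appearing twice, and X appearing 3 times.
The number of distinct arrangements is 7!/(3!·2!·2!) = 5040/24 = 210.

210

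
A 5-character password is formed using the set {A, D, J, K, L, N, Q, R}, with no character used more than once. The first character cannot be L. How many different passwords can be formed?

5880

The first character has 8−1 = 7 choices (anything except L).
The remaining 4 characters are filled from the other 7 symbols without repetition: 7 × 6 × 5 × 4 = 840.
Total: 7 × 840 = 5880.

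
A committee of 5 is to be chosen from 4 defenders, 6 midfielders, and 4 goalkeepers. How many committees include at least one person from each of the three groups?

Unrestricted: C(14,5) = 2002 ways to pick any 5 of the 14.
Subtract selections that omit an entire group: no defenders → C(10,5) = 252; no midfielders → C(8,5) = 56; no goalkeepers → C(10,5) = 252.
Add back selections omitting two groups (i.e. drawn from a single group): C(4,5) + C(6,5) + C(4,5) = 6.
By inclusion–exclusion: 2002 − 560 + 6 = 1448.

1448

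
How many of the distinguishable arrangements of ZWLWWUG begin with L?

Fix L in the first position and arrange the remaining 6 letters.
Those 6 letters have W appearing 3 times, giving (6)!/(3!) = 120.

120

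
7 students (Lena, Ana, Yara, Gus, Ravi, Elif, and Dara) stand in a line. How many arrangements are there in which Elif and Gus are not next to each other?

3600

There are 7! = 5040 arrangements in all. If Elif and Gus are adjacent, merging them into one block gives 2·(6)! = 1440 arrangements.
So 5040 − 1440 = 3600 arrangements keep them apart.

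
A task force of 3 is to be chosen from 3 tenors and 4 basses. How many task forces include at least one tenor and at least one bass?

Total 3-person selections from all 7: C(7,3) = 35.
Subtract selections that omit an entire group: no tenors → C(4,3) = 4; no basses → C(3,3) = 1.
Both groups omitted at once is impossible, so 35 − 5 = 30.

30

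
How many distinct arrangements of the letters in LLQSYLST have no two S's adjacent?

There are 8!/(3!·2!) = 3360 arrangements of LLQSYLST in total.
If the two S's are adjacent, glue them into one block, leaving 7 items to arrange: (7)!/(3!) = 840 ways.
Subtracting, 3360 − 840 = 2520 arrangements keep the S's apart.

2520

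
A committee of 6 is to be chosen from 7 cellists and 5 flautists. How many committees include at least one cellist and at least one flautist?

Total 6-person selections from all 12: C(12,6) = 924.
Subtract selections that omit an entire group: no cellists → C(5,6) = 0; no flautists → C(7,6) = 7.
Both groups omitted at once is impossible, so 924 − 7 = 917.

917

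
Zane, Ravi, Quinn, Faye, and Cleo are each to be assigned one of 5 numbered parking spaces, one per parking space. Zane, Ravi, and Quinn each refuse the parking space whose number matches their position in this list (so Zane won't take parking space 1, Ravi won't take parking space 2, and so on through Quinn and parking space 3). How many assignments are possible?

64

Let Aᵢ (for i ∈ {1, 2, 3}) be the placements that put person i in their forbidden parking space. Any j of these fix j positions, leaving (5−j)! ways to fill the rest, and there are C(3,j) ways to pick which j.
By inclusion–exclusion, the number of valid placements is Σ_{j=0}^{3} (−1)^j C(3,j)·(5−j)!.
Computing: 120 − 72 + 18 − 2 = 64.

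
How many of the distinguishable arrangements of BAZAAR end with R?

Fix R in the last position and arrange the remaining 5 letters.
Those 5 letters have A appearing 3 times, giving (5)!/(3!) = 20.

20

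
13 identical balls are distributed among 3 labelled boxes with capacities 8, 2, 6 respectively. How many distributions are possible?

Ignoring the caps, the number of non-negative solutions to x_1+…+x_3 = 13 is C(15,2) = 105.
Subtract solutions that violate a single cap (substitute x_i' = x_i − (cap_i+1)): x_1 ≥ 9 gives C(6,2) = 15; x_2 ≥ 3 gives C(12,2) = 66; x_3 ≥ 7 gives C(8,2) = 28. Together 109.
Add back pairs where two caps are both exceeded: 3 + 0 + 10 = 13.
By inclusion–exclusion the count is 105 − 109 + 13 = 9.

9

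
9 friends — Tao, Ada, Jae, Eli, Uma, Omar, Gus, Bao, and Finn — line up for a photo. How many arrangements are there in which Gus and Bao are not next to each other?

282240

There are 9! = 362880 arrangements in all. If Gus and Bao are adjacent, merging them into one block gives 2·(8)! = 80640 arrangements.
Complementary counting: 362880 − 80640 = 282240.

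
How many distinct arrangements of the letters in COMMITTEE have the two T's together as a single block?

10080

Treat the 2 copies of T as a single block. The multiset to arrange is then {TT, C, E, E, I, M, M, O}, 8 items in all.
That gives (8)!/(2!·2!) = 10080 arrangements.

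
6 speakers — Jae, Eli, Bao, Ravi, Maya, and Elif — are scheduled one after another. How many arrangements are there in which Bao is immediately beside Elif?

240

Place the 4 others and the Bao-Elif pair as 5 objects in a line; the pair has 2 internal arrangements.
So the count is 2·(5)! = 240.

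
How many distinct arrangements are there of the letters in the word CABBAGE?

1260

Letter multiplicities in CABBAGE: A×2, B×2, C×1, E×1, G×1.
So there are 7! / (2!·2!) = 1260 distinguishable arrangements.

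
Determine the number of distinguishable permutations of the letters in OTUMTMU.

630

The 7 letters of OTUMTMU have repeats: M appearing twice, T appearing twice, and U appearing twice.
The number of distinct arrangements is 7!/(2!·2!·2!) = 5040/8 = 630.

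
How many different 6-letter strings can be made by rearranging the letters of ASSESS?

Letter multiplicities in ASSESS: A×1, E×1, S×4.
Dividing 6! = 720 by 4! = 24 for the repeated letters gives 30.

30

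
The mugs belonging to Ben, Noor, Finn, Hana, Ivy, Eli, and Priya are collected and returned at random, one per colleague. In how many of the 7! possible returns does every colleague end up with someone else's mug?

Count assignments avoiding every fixed point. For any j of the 7 colleagues fixed to their own mug, the other 7−j can be arranged in (7−j)! ways.
By inclusion–exclusion this is Σ_{j=0}^{7} (−1)^j C(7,j)·(7−j)!.
Computing: 5040 − 5040 + 2520 − 840 + 210 − 42 + 7 − 1 = 1854.

1854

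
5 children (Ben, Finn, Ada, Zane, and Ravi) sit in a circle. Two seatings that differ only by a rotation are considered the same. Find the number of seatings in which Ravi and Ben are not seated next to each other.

12

All circular seatings of 5 people number (4)! = 24.
Those with Ravi next to Ben: fuse the pair into one unit and seat 4 units around a circle — 2·(3)! = 12.
Subtracting, 24 − 12 = 12.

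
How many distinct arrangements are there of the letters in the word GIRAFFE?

The 7 letters of GIRAFFE have repeats: F appearing twice.
So there are 7! / (2!) = 2520 distinguishable arrangements.

2520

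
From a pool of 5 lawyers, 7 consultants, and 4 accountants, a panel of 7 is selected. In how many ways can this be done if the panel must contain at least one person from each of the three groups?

10283

Total 7-person selections from all 16: C(16,7) = 11440.
Subtract selections that omit an entire group: no lawyers → C(11,7) = 330; no consultants → C(9,7) = 36; no accountants → C(12,7) = 792.
Add back selections omitting two groups (i.e. drawn from a single group): C(5,7) + C(7,7) + C(4,7) = 1.
By inclusion–exclusion: 11440 − 1158 + 1 = 10283.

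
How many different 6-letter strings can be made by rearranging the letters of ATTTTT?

6

ATTTTT has 6 letters with T appearing 5 times.
So there are 6! / (5!) = 6 distinguishable arrangements.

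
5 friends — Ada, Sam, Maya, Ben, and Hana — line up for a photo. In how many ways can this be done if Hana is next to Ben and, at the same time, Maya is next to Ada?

24

Treat {Hana,Ben} as one block (2 orders) and {Maya,Ada} as another (2 orders).
That leaves 3 units to arrange: 2 × 2 × 3! = 4 × 6 = 24.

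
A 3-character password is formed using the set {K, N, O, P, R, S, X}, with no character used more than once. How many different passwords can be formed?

Choose and order 3 of the 7 symbols: the first character has 7 options, the next 6, then 5.
7 × 6 × 5 = 210.

210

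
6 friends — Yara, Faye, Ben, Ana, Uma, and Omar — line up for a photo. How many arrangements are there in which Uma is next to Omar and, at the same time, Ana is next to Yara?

96

Treat {Uma,Omar} as one block (2 orders) and {Ana,Yara} as another (2 orders).
That leaves 4 units to arrange: 2 × 2 × 4! = 4 × 24 = 96.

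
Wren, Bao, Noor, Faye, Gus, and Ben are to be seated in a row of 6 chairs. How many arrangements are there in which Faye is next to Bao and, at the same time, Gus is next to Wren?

Treat {Faye,Bao} as one block (2 orders) and {Gus,Wren} as another (2 orders).
That leaves 4 units to arrange: 2 × 2 × 4! = 4 × 24 = 96.

96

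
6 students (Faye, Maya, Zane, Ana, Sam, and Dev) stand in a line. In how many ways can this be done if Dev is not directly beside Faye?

480

Of the 6! = 720 arrangements, those with Dev and Faye adjacent number 2 × 5! = 240 (treat the pair as a block with 2 internal orders).
Complementary counting: 720 − 240 = 480.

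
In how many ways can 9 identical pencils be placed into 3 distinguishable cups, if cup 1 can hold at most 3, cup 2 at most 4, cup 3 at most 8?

19

Without the upper bounds there are C(11,2) = 55 ways to split 9 among 3 cups.
Subtract solutions that violate a single cap (substitute x_i' = x_i − (cap_i+1)): x_1 ≥ 4 gives C(7,2) = 21; x_2 ≥ 5 gives C(6,2) = 15; x_3 ≥ 9 gives C(2,2) = 1. Together 37.
Add back pairs where two caps are both exceeded: 1 + 0 + 0 = 1.
By inclusion–exclusion the count is 55 − 37 + 1 = 19.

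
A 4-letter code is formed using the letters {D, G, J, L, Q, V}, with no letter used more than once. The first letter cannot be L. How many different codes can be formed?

The first letter has 6−1 = 5 choices (anything except L).
The remaining 3 letters are filled from the other 5 symbols without repetition: 5 × 4 × 3 = 60.
Total: 5 × 60 = 300.

300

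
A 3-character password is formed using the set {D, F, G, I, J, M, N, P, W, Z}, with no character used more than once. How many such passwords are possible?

Choose and order 3 of the 10 symbols: the first character has 10 options, the next 9, then 8.
That product is 10 × 9 × 8 = 720.

720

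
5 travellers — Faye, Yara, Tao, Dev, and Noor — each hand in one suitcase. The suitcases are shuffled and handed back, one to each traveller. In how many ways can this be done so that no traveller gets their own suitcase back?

This is the derangement count D_5: permutations of 5 items with no fixed point.
By inclusion–exclusion this is Σ_{j=0}^{5} (−1)^j C(5,j)·(5−j)!.
Computing: 120 − 120 + 60 − 20 + 5 − 1 = 44.

44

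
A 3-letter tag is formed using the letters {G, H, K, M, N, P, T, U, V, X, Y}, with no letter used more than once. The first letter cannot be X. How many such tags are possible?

The first letter has 11−1 = 10 choices (anything except X).
The remaining 2 letters are filled from the other 10 symbols without repetition: 10 × 9 = 90.
Total: 10 × 90 = 900.

900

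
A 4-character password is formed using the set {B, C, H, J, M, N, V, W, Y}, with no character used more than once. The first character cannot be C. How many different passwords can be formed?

The first character has 9−1 = 8 choices (anything except C).
The remaining 3 characters are filled from the other 8 symbols without repetition: 8 × 7 × 6 = 336.
Total: 8 × 336 = 2688.

2688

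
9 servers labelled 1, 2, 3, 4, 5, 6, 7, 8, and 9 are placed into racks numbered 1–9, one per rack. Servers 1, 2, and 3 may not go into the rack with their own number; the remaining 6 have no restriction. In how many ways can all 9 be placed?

Let Aᵢ (for i ∈ {1, 2, 3}) be the placements that put server i in its forbidden rack. Any j of these fix j positions, leaving (9−j)! ways to fill the rest, and there are C(3,j) ways to pick which j.
By inclusion–exclusion, the number of valid placements is Σ_{j=0}^{3} (−1)^j C(3,j)·(9−j)!.
Computing: 362880 − 120960 + 15120 − 720 = 256320.

256320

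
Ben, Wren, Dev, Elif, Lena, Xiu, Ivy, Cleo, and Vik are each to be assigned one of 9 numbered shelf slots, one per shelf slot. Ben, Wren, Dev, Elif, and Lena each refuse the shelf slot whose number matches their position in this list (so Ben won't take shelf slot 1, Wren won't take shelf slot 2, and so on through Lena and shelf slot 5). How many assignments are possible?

205056

Let Aᵢ (for 1 ≤ i ≤ 5) be the placements that put person i in their forbidden shelf slot. Any j of these fix j positions, leaving (9−j)! ways to fill the rest, and there are C(5,j) ways to pick which j.
By inclusion–exclusion, the number of valid placements is Σ_{j=0}^{5} (−1)^j C(5,j)·(9−j)!.
Computing: 362880 − 201600 + 50400 − 7200 + 600 − 24 = 205056.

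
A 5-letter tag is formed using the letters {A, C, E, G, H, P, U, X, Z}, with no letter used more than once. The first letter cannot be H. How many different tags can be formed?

13440

The first letter has 9−1 = 8 choices (anything except H).
The remaining 4 letters are filled from the other 8 symbols without repetition: 8 × 7 × 6 × 5 = 1680.
Total: 8 × 1680 = 13440.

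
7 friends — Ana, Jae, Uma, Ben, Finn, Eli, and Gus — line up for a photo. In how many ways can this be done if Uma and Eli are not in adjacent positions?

Of the 7! = 5040 arrangements, those with Uma and Eli adjacent number 2 × 6! = 1440 (treat the pair as a block with 2 internal orders).
So 5040 − 1440 = 3600 arrangements keep them apart.

3600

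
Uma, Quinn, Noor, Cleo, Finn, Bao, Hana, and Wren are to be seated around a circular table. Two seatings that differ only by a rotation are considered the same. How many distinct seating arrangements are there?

5040

Seat Uma anywhere (absorbing the rotational symmetry), then permute the other 7: (7)! = 5040.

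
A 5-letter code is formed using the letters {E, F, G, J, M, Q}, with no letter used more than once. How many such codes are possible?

720

Choose and order 5 of the 6 symbols: the first letter has 6 options, the next 5, and so on down to 2.
6 × 5 × 4 × 3 × 2 = 720.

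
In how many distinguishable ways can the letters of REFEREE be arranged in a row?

The 7 letters of REFEREE have repeats: E appearing 4 times and R appearing twice.
The number of distinct arrangements is 7!/(4!·2!) = 5040/48 = 105.

105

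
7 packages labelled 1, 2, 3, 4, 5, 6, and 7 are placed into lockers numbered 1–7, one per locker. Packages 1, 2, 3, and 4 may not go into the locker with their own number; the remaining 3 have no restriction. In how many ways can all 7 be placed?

2790

Let Aᵢ (for 1 ≤ i ≤ 4) be the placements that put package i in its forbidden locker. Any j of these fix j positions, leaving (7−j)! ways to fill the rest, and there are C(4,j) ways to pick which j.
By inclusion–exclusion, the number of valid placements is Σ_{j=0}^{4} (−1)^j C(4,j)·(7−j)!.
Computing: 5040 − 2880 + 720 − 96 + 6 = 2790.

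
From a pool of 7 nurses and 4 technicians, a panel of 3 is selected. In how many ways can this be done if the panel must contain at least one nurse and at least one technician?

126

Unrestricted: C(11,3) = 165 ways to pick any 3 of the 11.
Selections missing a whole group: no nurses → C(4,3) = 4; no technicians → C(7,3) = 35.
Both groups omitted at once is impossible, so 165 − 39 = 126.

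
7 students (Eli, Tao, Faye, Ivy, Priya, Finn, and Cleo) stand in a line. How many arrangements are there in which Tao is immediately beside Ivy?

1440

Glue Tao and Ivy into one block (2 internal orders), leaving 6 units to arrange in a row.
That gives 2 × 6! = 2 × 720 = 1440.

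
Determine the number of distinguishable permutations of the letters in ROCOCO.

The 6 letters of ROCOCO have repeats: C appearing twice and O appearing 3 times.
The number of distinct arrangements is 6!/(3!·2!) = 720/12 = 60.

60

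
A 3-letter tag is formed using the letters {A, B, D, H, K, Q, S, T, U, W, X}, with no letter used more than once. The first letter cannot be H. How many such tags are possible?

The first letter has 11−1 = 10 choices (anything except H).
The remaining 2 letters are filled from the other 10 symbols without repetition: 10 × 9 = 90.
Total: 10 × 90 = 900.

900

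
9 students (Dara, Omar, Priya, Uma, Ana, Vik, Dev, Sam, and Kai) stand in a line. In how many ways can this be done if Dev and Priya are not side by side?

There are 9! = 362880 arrangements in all. If Dev and Priya are adjacent, merging them into one block gives 2·(8)! = 80640 arrangements.
So 362880 − 80640 = 282240 arrangements keep them apart.

282240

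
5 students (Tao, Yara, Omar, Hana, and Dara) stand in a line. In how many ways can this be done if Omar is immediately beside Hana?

Glue Omar and Hana into one block (2 internal orders), leaving 4 units to arrange in a row.
So the count is 2·(4)! = 48.

48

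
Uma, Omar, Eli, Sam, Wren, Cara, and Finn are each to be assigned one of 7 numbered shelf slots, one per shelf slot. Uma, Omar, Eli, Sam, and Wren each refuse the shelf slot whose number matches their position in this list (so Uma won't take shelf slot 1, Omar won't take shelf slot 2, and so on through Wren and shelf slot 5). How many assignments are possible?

Let Aᵢ (for 1 ≤ i ≤ 5) be the placements that put person i in their forbidden shelf slot. Any j of these fix j positions, leaving (7−j)! ways to fill the rest, and there are C(5,j) ways to pick which j.
By inclusion–exclusion, the number of valid placements is Σ_{j=0}^{5} (−1)^j C(5,j)·(7−j)!.
Computing: 5040 − 3600 + 1200 − 240 + 30 − 2 = 2428.

2428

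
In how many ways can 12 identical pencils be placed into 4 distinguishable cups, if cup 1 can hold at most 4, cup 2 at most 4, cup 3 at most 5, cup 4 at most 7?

114

Ignoring the caps, the number of non-negative solutions to x_1+…+x_4 = 12 is C(15,3) = 455.
Subtract solutions that violate a single cap (substitute x_i' = x_i − (cap_i+1)): x_1 ≥ 5 gives C(10,3) = 120; x_2 ≥ 5 gives C(10,3) = 120; x_3 ≥ 6 gives C(9,3) = 84; x_4 ≥ 8 gives C(7,3) = 35. Together 359.
Add back pairs where two caps are both exceeded: 10 + 4 + 0 + 4 + 0 + 0 = 18.
By inclusion–exclusion the count is 455 − 359 + 18 = 114.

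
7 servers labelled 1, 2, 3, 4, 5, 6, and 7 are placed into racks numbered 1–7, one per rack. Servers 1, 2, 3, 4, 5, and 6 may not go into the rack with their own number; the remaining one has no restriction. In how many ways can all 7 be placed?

Let Aᵢ (for 1 ≤ i ≤ 6) be the placements that put server i in its forbidden rack. Any j of these fix j positions, leaving (7−j)! ways to fill the rest, and there are C(6,j) ways to pick which j.
By inclusion–exclusion, the number of valid placements is Σ_{j=0}^{6} (−1)^j C(6,j)·(7−j)!.
Computing: 5040 − 4320 + 1800 − 480 + 90 − 12 + 1 = 2119.

2119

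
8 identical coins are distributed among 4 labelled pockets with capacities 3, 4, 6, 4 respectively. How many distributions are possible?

Without the upper bounds there are C(11,3) = 165 ways to split 8 among 4 pockets.
Subtract solutions that violate a single cap (substitute x_i' = x_i − (cap_i+1)): x_1 ≥ 4 gives C(7,3) = 35; x_2 ≥ 5 gives C(6,3) = 20; x_3 ≥ 7 gives C(4,3) = 4; x_4 ≥ 5 gives C(6,3) = 20. Together 79.
No two caps can be exceeded simultaneously, so the pair terms are all 0.
By inclusion–exclusion the count is 165 − 79 + 0 = 86.

86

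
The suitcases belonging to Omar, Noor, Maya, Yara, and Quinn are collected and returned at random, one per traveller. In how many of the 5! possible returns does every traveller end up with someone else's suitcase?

44

This is the derangement count D_5: permutations of 5 items with no fixed point.
By inclusion–exclusion this is Σ_{j=0}^{5} (−1)^j C(5,j)·(5−j)!.
Computing: 120 − 120 + 60 − 20 + 5 − 1 = 44.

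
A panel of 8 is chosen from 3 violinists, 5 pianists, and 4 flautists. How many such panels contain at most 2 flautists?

201

Split by how many flautists are chosen (0 through 2).
Sum: C(4,0)·C(8,8) + C(4,1)·C(8,7) + C(4,2)·C(8,6) = 1 + 32 + 168 = 201.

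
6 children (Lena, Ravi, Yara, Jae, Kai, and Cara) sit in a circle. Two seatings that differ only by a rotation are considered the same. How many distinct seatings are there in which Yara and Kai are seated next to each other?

48

Glue Yara and Kai into a block (2 internal orders). Seating 5 units around a circle gives (4)! arrangements.
So 2 × (4)! = 2 × 24 = 48.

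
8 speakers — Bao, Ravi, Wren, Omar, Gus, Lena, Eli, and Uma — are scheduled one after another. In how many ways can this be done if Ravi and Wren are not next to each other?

30240

There are 8! = 40320 arrangements in all. If Ravi and Wren are adjacent, merging them into one block gives 2·(7)! = 10080 arrangements.
Complementary counting: 40320 − 10080 = 30240.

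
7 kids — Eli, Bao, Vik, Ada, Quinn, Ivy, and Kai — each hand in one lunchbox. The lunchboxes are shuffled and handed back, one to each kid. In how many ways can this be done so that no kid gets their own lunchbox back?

1854

This is the derangement count D_7: permutations of 7 items with no fixed point.
By inclusion–exclusion this is Σ_{j=0}^{7} (−1)^j C(7,j)·(7−j)!.
Computing: 5040 − 5040 + 2520 − 840 + 210 − 42 + 7 − 1 = 1854.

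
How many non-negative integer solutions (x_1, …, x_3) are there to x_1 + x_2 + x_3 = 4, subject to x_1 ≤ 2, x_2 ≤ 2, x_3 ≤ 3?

Without the upper bounds there are C(6,2) = 15 ways to split 4 among 3 variables.
Subtract solutions that violate a single cap (substitute x_i' = x_i − (cap_i+1)): x_1 ≥ 3 gives C(3,2) = 3; x_2 ≥ 3 gives C(3,2) = 3; x_3 ≥ 4 gives C(2,2) = 1. Together 7.
No two caps can be exceeded simultaneously, so the pair terms are all 0.
By inclusion–exclusion the count is 15 − 7 + 0 = 8.

8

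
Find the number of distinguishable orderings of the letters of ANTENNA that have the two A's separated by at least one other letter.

300

There are 7!/(3!·2!) = 420 arrangements of ANTENNA in total.
Arrangements with the A's together: treat AA as one letter, giving (6)!/(3!) = 120.
Subtracting, 420 − 120 = 300 arrangements keep the A's apart.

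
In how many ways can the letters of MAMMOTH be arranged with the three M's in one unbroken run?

120

Treat the 3 copies of M as a single block. The multiset to arrange is then {MMM, A, H, O, T}, 5 items in all.
All 5 items are distinct, so there are (5)! = 120 arrangements.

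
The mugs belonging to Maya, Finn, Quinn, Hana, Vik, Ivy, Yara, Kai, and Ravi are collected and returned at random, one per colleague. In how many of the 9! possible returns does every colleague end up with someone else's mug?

133496

This is the derangement count D_9: permutations of 9 items with no fixed point.
By inclusion–exclusion this is Σ_{j=0}^{9} (−1)^j C(9,j)·(9−j)!.
Computing: 362880 − 362880 + 181440 − 60480 + 15120 − 3024 + 504 − 72 + 9 − 1 = 133496.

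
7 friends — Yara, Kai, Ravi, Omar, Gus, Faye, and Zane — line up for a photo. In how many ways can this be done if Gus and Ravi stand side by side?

Glue Gus and Ravi into one block (2 internal orders), leaving 6 units to arrange in a row.
So the count is 2·(6)! = 1440.

1440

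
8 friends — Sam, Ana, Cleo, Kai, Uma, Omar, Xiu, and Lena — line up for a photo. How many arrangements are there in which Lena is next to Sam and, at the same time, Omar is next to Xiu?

2880

Treat {Lena,Sam} as one block (2 orders) and {Omar,Xiu} as another (2 orders).
That leaves 6 units to arrange: 2 × 2 × 6! = 4 × 720 = 2880.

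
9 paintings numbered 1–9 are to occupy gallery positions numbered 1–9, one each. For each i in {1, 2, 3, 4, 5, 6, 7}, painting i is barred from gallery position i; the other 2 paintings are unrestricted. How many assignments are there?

Let Aᵢ (for 1 ≤ i ≤ 7) be the placements that put painting i in its forbidden gallery position. Any j of these fix j positions, leaving (9−j)! ways to fill the rest, and there are C(7,j) ways to pick which j.
By inclusion–exclusion, the number of valid placements is Σ_{j=0}^{7} (−1)^j C(7,j)·(9−j)!.
Computing: 362880 − 282240 + 105840 − 25200 + 4200 − 504 + 42 − 2 = 165016.

165016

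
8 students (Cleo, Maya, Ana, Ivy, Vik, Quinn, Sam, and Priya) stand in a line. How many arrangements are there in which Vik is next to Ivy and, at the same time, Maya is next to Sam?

2880

Treat {Vik,Ivy} as one block (2 orders) and {Maya,Sam} as another (2 orders).
That leaves 6 units to arrange: 2 × 2 × 6! = 4 × 720 = 2880.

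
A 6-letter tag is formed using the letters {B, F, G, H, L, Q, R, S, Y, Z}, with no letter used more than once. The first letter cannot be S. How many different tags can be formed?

The first letter has 10−1 = 9 choices (anything except S).
The remaining 5 letters are filled from the other 9 symbols without repetition: 9 × 8 × 7 × 6 × 5 = 15120.
Total: 9 × 15120 = 136080.

136080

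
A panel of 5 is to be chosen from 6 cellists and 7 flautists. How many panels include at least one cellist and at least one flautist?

1260

Unrestricted: C(13,5) = 1287 ways to pick any 5 of the 13.
Selections missing a whole group: no cellists → C(7,5) = 21; no flautists → C(6,5) = 6.
Both groups omitted at once is impossible, so 1287 − 27 = 1260.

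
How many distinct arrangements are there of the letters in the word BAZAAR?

120

The 6 letters of BAZAAR have repeats: A appearing 3 times.
So there are 6! / (3!) = 120 distinguishable arrangements.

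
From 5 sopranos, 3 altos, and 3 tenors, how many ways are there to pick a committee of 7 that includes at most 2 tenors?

Split by how many tenors are chosen (0 through 2).
Sum: C(3,0)·C(8,7) + C(3,1)·C(8,6) + C(3,2)·C(8,5) = 8 + 84 + 168 = 260.

260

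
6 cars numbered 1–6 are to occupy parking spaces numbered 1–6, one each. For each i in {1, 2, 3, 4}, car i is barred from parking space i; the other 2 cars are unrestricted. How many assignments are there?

Let Aᵢ (for 1 ≤ i ≤ 4) be the placements that put car i in its forbidden parking space. Any j of these fix j positions, leaving (6−j)! ways to fill the rest, and there are C(4,j) ways to pick which j.
By inclusion–exclusion, the number of valid placements is Σ_{j=0}^{4} (−1)^j C(4,j)·(6−j)!.
Computing: 720 − 480 + 144 − 24 + 2 = 362.

362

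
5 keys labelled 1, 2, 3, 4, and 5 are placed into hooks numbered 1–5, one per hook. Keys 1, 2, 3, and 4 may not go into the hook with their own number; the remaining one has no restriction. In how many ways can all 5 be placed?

Let Aᵢ (for 1 ≤ i ≤ 4) be the placements that put key i in its forbidden hook. Any j of these fix j positions, leaving (5−j)! ways to fill the rest, and there are C(4,j) ways to pick which j.
By inclusion–exclusion, the number of valid placements is Σ_{j=0}^{4} (−1)^j C(4,j)·(5−j)!.
Computing: 120 − 96 + 36 − 8 + 1 = 53.

53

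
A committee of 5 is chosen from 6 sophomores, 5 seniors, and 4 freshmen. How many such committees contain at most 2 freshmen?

2772

Split by how many freshmen are chosen (0 through 2).
Sum: C(4,0)·C(11,5) + C(4,1)·C(11,4) + C(4,2)·C(11,3) = 462 + 1320 + 990 = 2772.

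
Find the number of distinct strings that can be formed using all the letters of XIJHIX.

180

Letter multiplicities in XIJHIX: H×1, I×2, J×1, X×2.
The number of distinct arrangements is 6!/(2!·2!) = 720/4 = 180.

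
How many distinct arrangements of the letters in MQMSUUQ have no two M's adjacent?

Total arrangements of MQMSUUQ: 7!/(2!·2!·2!) = 630.
If the two M's are adjacent, glue them into one block, leaving 6 items to arrange: (6)!/(2!·2!) = 180 ways.
Hence 630 − 180 = 450.

450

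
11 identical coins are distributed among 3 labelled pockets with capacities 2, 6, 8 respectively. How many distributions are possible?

15

Ignoring the caps, the number of non-negative solutions to x_1+…+x_3 = 11 is C(13,2) = 78.
Subtract solutions that violate a single cap (substitute x_i' = x_i − (cap_i+1)): x_1 ≥ 3 gives C(10,2) = 45; x_2 ≥ 7 gives C(6,2) = 15; x_3 ≥ 9 gives C(4,2) = 6. Together 66.
Add back pairs where two caps are both exceeded: 3 + 0 + 0 = 3.
By inclusion–exclusion the count is 78 − 66 + 3 = 15.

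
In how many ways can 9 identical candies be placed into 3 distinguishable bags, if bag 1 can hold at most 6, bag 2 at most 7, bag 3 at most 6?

By stars and bars, unrestricted non-negative solutions to x_1+…+x_3 = 9 number C(9+2,2) = 55.
Subtract solutions that violate a single cap (substitute x_i' = x_i − (cap_i+1)): x_1 ≥ 7 gives C(4,2) = 6; x_2 ≥ 8 gives C(3,2) = 3; x_3 ≥ 7 gives C(4,2) = 6. Together 15.
No two caps can be exceeded simultaneously, so the pair terms are all 0.
By inclusion–exclusion the count is 55 − 15 + 0 = 40.

40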